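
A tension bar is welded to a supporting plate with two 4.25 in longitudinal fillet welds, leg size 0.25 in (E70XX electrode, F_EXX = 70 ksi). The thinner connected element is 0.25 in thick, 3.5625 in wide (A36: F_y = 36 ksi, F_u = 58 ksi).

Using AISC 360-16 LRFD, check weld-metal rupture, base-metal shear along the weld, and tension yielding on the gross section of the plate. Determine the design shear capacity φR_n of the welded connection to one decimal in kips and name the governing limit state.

28.9 kips (gross-section yield governs)

Weld metal: throat = 0.707×0.25 = 0.17675 in, L = 2×4.25 = 8.5 in. φR_n = 0.75 × 0.6 × 70 × 0.17675 × 8.5 = 47.3 kips.
Base metal shear (0.25 in plate): yield φR_n = 1.0×0.6×36×0.25×8.5 = 45.9 kips; rupture φR_n = 0.75×0.6×58×0.25×8.5 = 55.5 kips; take 45.9 kips (yield).
Tension yield (gross): A_g = 3.5625×0.25 = 0.89063 in². φR_n = 0.90 × 36 × 0.89063 = 28.9 kips.
Governing: min(47.3, 45.9, 28.9) = 28.9 kips → gross-section yield.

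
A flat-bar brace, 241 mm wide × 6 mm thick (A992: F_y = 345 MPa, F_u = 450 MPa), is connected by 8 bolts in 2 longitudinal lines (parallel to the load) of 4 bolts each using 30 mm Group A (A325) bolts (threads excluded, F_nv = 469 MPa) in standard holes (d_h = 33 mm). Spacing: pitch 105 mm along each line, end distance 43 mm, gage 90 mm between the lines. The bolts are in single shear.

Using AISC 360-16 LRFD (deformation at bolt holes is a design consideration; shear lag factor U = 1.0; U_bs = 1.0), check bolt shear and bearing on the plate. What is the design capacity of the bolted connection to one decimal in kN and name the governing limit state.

Bolt shear: A_b = π(30)²/4 = 706.86 mm². φR_n = 0.75 × 469 × 706.86 × 8 × 1 = 1989.1 kN.
Bearing (6 mm plate, F_u = 450 MPa): end bolts L_c = 43 − 33/2 = 26.5, R_n = min(1.2×26.5×6×450, 2.4×30×6×450) = 85.86 kN/bolt; interior L_c = 105 − 33 = 72, R_n = 194.4 kN/bolt. φR_n = 0.75 × (2×85.86 + 6×194.4) = 1003.6 kN.
Governing: min(1989.1, 1003.6) = 1003.6 kN → bearing.

1003.6 kN (bearing governs)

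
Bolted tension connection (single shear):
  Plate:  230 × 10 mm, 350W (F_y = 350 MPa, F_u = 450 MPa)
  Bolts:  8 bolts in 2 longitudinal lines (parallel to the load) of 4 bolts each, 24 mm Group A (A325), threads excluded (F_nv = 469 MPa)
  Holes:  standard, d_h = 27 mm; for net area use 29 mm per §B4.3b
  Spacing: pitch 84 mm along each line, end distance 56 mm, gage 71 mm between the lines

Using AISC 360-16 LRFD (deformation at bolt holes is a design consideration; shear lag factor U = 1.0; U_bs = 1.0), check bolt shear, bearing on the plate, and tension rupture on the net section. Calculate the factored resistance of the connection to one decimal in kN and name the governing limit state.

Bolt shear: A_b = π(24)²/4 = 452.39 mm². φR_n = 0.75 × 469 × 452.39 × 8 × 1 = 1273.0 kN.
Bearing (10 mm plate, F_u = 450 MPa): end bolts L_c = 56 − 27/2 = 42.5, R_n = min(1.2×42.5×10×450, 2.4×24×10×450) = 229.5 kN/bolt; interior L_c = 84 − 27 = 57, R_n = 259.2 kN/bolt. φR_n = 0.75 × (2×229.5 + 6×259.2) = 1510.7 kN.
Tension rupture (net): A_n = (230 − 2×29)×10 = 1720 mm² (U = 1.0, A_e = A_n). φR_n = 0.75 × 450 × 1720 = 580.5 kN.
Governing: min(1273.0, 1510.7, 580.5) = 580.5 kN → net-section rupture.

580.5 kN (net-section rupture governs)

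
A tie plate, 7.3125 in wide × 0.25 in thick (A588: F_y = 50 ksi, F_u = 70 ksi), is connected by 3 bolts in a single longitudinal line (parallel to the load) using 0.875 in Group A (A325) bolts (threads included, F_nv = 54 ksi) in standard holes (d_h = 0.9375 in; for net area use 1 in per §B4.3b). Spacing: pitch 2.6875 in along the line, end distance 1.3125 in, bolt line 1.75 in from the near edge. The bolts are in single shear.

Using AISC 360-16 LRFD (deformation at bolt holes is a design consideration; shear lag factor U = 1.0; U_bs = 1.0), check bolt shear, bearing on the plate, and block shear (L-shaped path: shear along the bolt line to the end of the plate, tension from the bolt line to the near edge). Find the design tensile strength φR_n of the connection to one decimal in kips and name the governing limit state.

Bolt shear: A_b = π(0.875)²/4 = 0.60132 in². φR_n = 0.75 × 54 × 0.60132 × 3 × 1 = 73.1 kips.
Bearing (0.25 in plate, F_u = 70 ksi): end bolts L_c = 1.3125 − 0.9375/2 = 0.84375, R_n = min(1.2×0.84375×0.25×70, 2.4×0.875×0.25×70) = 17.719 kips/bolt; interior L_c = 2.6875 − 0.9375 = 1.75, R_n = 36.75 kips/bolt. φR_n = 0.75 × (1×17.719 + 2×36.75) = 68.4 kips.
Block shear: shear path 1×[1.3125+2×2.6875] = 1×6.6875 in, A_gv = 1.6719, A_nv = 1×(6.6875 − 2.5×1)×0.25 = 1.0469 in²; tension to near edge: (1.75 − 0.5×1)×0.25 = 0.3125 in². R_n = min(0.6×70×1.0469, 0.6×50×1.6719) + 1.0×70×0.3125 = min(43.97, 50.157) + 21.875 = 65.845 kips. φR_n = 0.75 × 65.845 = 49.4 kips.
Governing: min(73.1, 68.4, 49.4) = 49.4 kips → block shear.

49.4 kips (block shear governs)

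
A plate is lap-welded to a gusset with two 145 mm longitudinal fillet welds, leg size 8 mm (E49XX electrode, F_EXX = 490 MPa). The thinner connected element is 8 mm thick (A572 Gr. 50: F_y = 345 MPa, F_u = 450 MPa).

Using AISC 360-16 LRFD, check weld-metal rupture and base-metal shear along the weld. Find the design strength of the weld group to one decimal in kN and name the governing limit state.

361.7 kN (weld metal governs)

Weld metal: throat = 0.707×8 = 5.656 mm, L = 2×145 = 290 mm. φR_n = 0.75 × 0.6 × 490 × 5.656 × 290 = 361.7 kN.
Base metal shear (8 mm plate): yield φR_n = 1.0×0.6×345×8×290 = 480.2 kN; rupture φR_n = 0.75×0.6×450×8×290 = 469.8 kN; take 469.8 kN (rupture).
Governing: min(361.7, 469.8) = 361.7 kN → weld metal.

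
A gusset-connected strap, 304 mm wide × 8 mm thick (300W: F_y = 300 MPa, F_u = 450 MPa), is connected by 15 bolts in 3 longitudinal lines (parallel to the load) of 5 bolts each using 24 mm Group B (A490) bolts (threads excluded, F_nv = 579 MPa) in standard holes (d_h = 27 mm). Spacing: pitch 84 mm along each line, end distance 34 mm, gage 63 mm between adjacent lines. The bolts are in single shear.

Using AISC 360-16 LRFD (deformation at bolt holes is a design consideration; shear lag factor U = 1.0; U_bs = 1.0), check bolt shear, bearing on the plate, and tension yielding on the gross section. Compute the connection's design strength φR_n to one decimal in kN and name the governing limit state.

Bolt shear: A_b = π(24)²/4 = 452.39 mm². φR_n = 0.75 × 579 × 452.39 × 15 × 1 = 2946.8 kN.
Bearing (8 mm plate, F_u = 450 MPa): end bolts L_c = 34 − 27/2 = 20.5, R_n = min(1.2×20.5×8×450, 2.4×24×8×450) = 88.56 kN/bolt; interior L_c = 84 − 27 = 57, R_n = 207.36 kN/bolt. φR_n = 0.75 × (3×88.56 + 12×207.36) = 2065.5 kN.
Tension yield (gross): A_g = 304×8 = 2432 mm². φR_n = 0.90 × 300 × 2432 = 656.6 kN.
Governing: min(2946.8, 2065.5, 656.6) = 656.6 kN → gross-section yield.

656.6 kN (gross-section yield governs)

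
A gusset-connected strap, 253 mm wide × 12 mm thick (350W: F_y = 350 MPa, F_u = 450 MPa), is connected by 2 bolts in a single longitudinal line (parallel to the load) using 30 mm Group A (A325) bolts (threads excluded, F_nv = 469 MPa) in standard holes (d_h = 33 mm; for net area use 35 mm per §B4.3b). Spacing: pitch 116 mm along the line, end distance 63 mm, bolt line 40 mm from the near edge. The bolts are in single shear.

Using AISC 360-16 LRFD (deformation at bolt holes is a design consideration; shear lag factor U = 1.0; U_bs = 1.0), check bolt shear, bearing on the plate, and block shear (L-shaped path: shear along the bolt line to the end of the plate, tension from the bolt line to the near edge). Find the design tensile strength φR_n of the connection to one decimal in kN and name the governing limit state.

398.5 kN (block shear governs)

Bolt shear: A_b = π(30)²/4 = 706.86 mm². φR_n = 0.75 × 469 × 706.86 × 2 × 1 = 497.3 kN.
Bearing (12 mm plate, F_u = 450 MPa): end bolts L_c = 63 − 33/2 = 46.5, R_n = min(1.2×46.5×12×450, 2.4×30×12×450) = 301.32 kN/bolt; interior L_c = 116 − 33 = 83, R_n = 388.8 kN/bolt. φR_n = 0.75 × (1×301.32 + 1×388.8) = 517.6 kN.
Block shear: shear path 1×[63+1×116] = 1×179 mm, A_gv = 2148, A_nv = 1×(179 − 1.5×35)×12 = 1518 mm²; tension to near edge: (40 − 0.5×35)×12 = 270 mm². R_n = min(0.6×450×1518, 0.6×350×2148) + 1.0×450×270 = min(409.86, 451.08) + 121.5 = 531.36 kN. φR_n = 0.75 × 531.36 = 398.5 kN.
Governing: min(497.3, 517.6, 398.5) = 398.5 kN → block shear.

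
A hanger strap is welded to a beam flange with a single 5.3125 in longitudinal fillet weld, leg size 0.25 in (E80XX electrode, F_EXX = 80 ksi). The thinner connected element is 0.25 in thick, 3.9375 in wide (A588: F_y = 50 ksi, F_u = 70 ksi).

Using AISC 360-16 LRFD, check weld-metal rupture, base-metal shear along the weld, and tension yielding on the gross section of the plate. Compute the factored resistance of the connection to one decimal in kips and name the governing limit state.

33.8 kips (weld metal governs)

Weld metal: throat = 0.707×0.25 = 0.17675 in, L = 5.3125 in. φR_n = 0.75 × 0.6 × 80 × 0.17675 × 5.3125 = 33.8 kips.
Base metal shear (0.25 in plate): yield φR_n = 1.0×0.6×50×0.25×5.3125 = 39.8 kips; rupture φR_n = 0.75×0.6×70×0.25×5.3125 = 41.8 kips; take 39.8 kips (yield).
Tension yield (gross): A_g = 3.9375×0.25 = 0.98438 in². φR_n = 0.90 × 50 × 0.98438 = 44.3 kips.
Governing: min(33.8, 39.8, 44.3) = 33.8 kips → weld metal.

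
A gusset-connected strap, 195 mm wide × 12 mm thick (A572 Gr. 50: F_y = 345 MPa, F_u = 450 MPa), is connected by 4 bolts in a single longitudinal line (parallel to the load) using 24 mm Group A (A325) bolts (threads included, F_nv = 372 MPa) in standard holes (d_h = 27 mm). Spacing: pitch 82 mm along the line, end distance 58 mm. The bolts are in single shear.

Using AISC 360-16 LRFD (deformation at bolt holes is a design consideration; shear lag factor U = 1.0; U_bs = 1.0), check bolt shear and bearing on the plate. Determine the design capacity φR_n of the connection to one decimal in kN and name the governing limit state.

Bolt shear: A_b = π(24)²/4 = 452.39 mm². φR_n = 0.75 × 372 × 452.39 × 4 × 1 = 504.9 kN.
Bearing (12 mm plate, F_u = 450 MPa): end bolts L_c = 58 − 27/2 = 44.5, R_n = min(1.2×44.5×12×450, 2.4×24×12×450) = 288.36 kN/bolt; interior L_c = 82 − 27 = 55, R_n = 311.04 kN/bolt. φR_n = 0.75 × (1×288.36 + 3×311.04) = 916.1 kN.
Governing: min(504.9, 916.1) = 504.9 kN → bolt shear.

504.9 kN (bolt shear governs)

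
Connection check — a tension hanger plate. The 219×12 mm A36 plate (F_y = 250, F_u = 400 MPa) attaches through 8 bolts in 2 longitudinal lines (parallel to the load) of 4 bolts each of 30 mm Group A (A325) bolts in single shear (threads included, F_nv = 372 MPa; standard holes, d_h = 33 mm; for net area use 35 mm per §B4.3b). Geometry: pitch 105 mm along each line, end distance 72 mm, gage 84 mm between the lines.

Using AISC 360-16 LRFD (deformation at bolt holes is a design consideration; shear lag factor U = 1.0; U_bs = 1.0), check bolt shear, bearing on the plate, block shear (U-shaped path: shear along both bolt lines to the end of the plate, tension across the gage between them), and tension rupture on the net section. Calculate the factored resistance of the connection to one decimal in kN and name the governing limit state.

Bolt shear: A_b = π(30)²/4 = 706.86 mm². φR_n = 0.75 × 372 × 706.86 × 8 × 1 = 1577.7 kN.
Bearing (12 mm plate, F_u = 400 MPa): end bolts L_c = 72 − 33/2 = 55.5, R_n = min(1.2×55.5×12×400, 2.4×30×12×400) = 319.68 kN/bolt; interior L_c = 105 − 33 = 72, R_n = 345.6 kN/bolt. φR_n = 0.75 × (2×319.68 + 6×345.6) = 2034.7 kN.
Block shear: shear path 2×[72+3×105] = 2×387 mm, A_gv = 9288, A_nv = 2×(387 − 3.5×35)×12 = 6348 mm²; tension across gage: (84 − 1×35)×12 = 588 mm². R_n = min(0.6×400×6348, 0.6×250×9288) + 1.0×400×588 = min(1523.5, 1393.2) + 235.2 = 1628.4 kN. φR_n = 0.75 × 1628.4 = 1221.3 kN.
Tension rupture (net): A_n = (219 − 2×35)×12 = 1788 mm² (U = 1.0, A_e = A_n). φR_n = 0.75 × 400 × 1788 = 536.4 kN.
Governing: min(1577.7, 2034.7, 1221.3, 536.4) = 536.4 kN → net-section rupture.

536.4 kN (net-section rupture governs)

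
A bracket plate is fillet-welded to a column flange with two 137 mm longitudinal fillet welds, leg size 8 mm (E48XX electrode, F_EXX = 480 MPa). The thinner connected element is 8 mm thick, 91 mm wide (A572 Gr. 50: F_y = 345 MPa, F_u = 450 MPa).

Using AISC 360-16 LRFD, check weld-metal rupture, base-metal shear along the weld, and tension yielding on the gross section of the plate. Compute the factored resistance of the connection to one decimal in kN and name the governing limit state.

226.0 kN (gross-section yield governs)

Weld metal: throat = 0.707×8 = 5.656 mm, L = 2×137 = 274 mm. φR_n = 0.75 × 0.6 × 480 × 5.656 × 274 = 334.7 kN.
Base metal shear (8 mm plate): yield φR_n = 1.0×0.6×345×8×274 = 453.7 kN; rupture φR_n = 0.75×0.6×450×8×274 = 443.9 kN; take 443.9 kN (rupture).
Tension yield (gross): A_g = 91×8 = 728 mm². φR_n = 0.90 × 345 × 728 = 226.0 kN.
Governing: min(334.7, 443.9, 226.0) = 226.0 kN → gross-section yield.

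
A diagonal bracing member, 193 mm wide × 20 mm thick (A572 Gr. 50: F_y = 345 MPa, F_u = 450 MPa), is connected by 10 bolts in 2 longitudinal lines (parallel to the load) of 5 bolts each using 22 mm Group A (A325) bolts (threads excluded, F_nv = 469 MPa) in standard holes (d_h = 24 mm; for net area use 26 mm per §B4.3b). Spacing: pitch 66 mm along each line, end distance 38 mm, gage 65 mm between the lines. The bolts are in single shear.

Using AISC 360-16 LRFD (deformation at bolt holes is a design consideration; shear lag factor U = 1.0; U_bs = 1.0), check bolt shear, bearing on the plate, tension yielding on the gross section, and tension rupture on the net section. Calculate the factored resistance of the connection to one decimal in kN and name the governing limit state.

Bolt shear: A_b = π(22)²/4 = 380.13 mm². φR_n = 0.75 × 469 × 380.13 × 10 × 1 = 1337.1 kN.
Bearing (20 mm plate, F_u = 450 MPa): end bolts L_c = 38 − 24/2 = 26, R_n = min(1.2×26×20×450, 2.4×22×20×450) = 280.8 kN/bolt; interior L_c = 66 − 24 = 42, R_n = 453.6 kN/bolt. φR_n = 0.75 × (2×280.8 + 8×453.6) = 3142.8 kN.
Tension yield (gross): A_g = 193×20 = 3860 mm². φR_n = 0.90 × 345 × 3860 = 1198.5 kN.
Tension rupture (net): A_n = (193 − 2×26)×20 = 2820 mm² (U = 1.0, A_e = A_n). φR_n = 0.75 × 450 × 2820 = 951.8 kN.
Governing: min(1337.1, 3142.8, 1198.5, 951.8) = 951.8 kN → net-section rupture.

951.8 kN (net-section rupture governs)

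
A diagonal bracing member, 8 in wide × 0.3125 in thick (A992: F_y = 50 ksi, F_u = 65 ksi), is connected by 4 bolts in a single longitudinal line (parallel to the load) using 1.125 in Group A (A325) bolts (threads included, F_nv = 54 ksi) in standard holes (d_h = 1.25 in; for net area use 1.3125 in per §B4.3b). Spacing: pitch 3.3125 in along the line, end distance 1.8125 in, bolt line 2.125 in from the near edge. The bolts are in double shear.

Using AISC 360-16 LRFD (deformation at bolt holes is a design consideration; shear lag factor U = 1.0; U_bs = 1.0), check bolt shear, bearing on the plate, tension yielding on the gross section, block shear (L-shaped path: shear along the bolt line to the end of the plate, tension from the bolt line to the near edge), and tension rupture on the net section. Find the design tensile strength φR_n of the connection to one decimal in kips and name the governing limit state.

87.8 kips (block shear governs)

Bolt shear: A_b = π(1.125)²/4 = 0.99402 in². φR_n = 0.75 × 54 × 0.99402 × 4 × 2 = 322.1 kips.
Bearing (0.3125 in plate, F_u = 65 ksi): end bolts L_c = 1.8125 − 1.25/2 = 1.1875, R_n = min(1.2×1.1875×0.3125×65, 2.4×1.125×0.3125×65) = 28.945 kips/bolt; interior L_c = 3.3125 − 1.25 = 2.0625, R_n = 50.273 kips/bolt. φR_n = 0.75 × (1×28.945 + 3×50.273) = 134.8 kips.
Tension yield (gross): A_g = 8×0.3125 = 2.5 in². φR_n = 0.90 × 50 × 2.5 = 112.5 kips.
Block shear: shear path 1×[1.8125+3×3.3125] = 1×11.75 in, A_gv = 3.6719, A_nv = 1×(11.75 − 3.5×1.3125)×0.3125 = 2.2363 in²; tension to near edge: (2.125 − 0.5×1.3125)×0.3125 = 0.45898 in². R_n = min(0.6×65×2.2363, 0.6×50×3.6719) + 1.0×65×0.45898 = min(87.216, 110.16) + 29.834 = 117.05 kips. φR_n = 0.75 × 117.05 = 87.8 kips.
Tension rupture (net): A_n = (8 − 1×1.3125)×0.3125 = 2.0898 in² (U = 1.0, A_e = A_n). φR_n = 0.75 × 65 × 2.0898 = 101.9 kips.
Governing: min(322.1, 134.8, 112.5, 87.8, 101.9) = 87.8 kips → block shear.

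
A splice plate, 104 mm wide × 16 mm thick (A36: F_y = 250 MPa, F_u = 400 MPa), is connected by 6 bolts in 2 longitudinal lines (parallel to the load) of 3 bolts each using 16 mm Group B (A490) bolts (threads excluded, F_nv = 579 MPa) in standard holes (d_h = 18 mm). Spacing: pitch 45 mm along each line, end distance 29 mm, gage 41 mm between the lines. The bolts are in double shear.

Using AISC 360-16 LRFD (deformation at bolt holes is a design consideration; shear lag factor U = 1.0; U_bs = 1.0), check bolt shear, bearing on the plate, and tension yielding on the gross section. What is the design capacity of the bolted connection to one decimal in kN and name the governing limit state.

374.4 kN (gross-section yield governs)

Bolt shear: A_b = π(16)²/4 = 201.06 mm². φR_n = 0.75 × 579 × 201.06 × 6 × 2 = 1047.7 kN.
Bearing (16 mm plate, F_u = 400 MPa): end bolts L_c = 29 − 18/2 = 20, R_n = min(1.2×20×16×400, 2.4×16×16×400) = 153.6 kN/bolt; interior L_c = 45 − 18 = 27, R_n = 207.36 kN/bolt. φR_n = 0.75 × (2×153.6 + 4×207.36) = 852.5 kN.
Tension yield (gross): A_g = 104×16 = 1664 mm². φR_n = 0.90 × 250 × 1664 = 374.4 kN.
Governing: min(1047.7, 852.5, 374.4) = 374.4 kN → gross-section yield.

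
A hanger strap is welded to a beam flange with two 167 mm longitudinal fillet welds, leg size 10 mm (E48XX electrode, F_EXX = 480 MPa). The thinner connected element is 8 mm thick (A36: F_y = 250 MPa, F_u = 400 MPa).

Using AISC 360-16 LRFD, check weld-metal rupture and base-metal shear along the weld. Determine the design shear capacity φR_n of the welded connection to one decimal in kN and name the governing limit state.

Weld metal: throat = 0.707×10 = 7.07 mm, L = 2×167 = 334 mm. φR_n = 0.75 × 0.6 × 480 × 7.07 × 334 = 510.1 kN.
Base metal shear (8 mm plate): yield φR_n = 1.0×0.6×250×8×334 = 400.8 kN; rupture φR_n = 0.75×0.6×400×8×334 = 481.0 kN; take 400.8 kN (yield).
Governing: min(510.1, 400.8) = 400.8 kN → base-metal shear.

400.8 kN (base-metal shear governs)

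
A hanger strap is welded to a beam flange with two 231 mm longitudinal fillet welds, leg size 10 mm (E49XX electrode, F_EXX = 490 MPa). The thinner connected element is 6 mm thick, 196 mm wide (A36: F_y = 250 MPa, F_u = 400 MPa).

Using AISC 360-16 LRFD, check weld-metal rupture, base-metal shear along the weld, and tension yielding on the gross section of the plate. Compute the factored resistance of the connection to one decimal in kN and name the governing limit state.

264.6 kN (gross-section yield governs)

Weld metal: throat = 0.707×10 = 7.07 mm, L = 2×231 = 462 mm. φR_n = 0.75 × 0.6 × 490 × 7.07 × 462 = 720.2 kN.
Base metal shear (6 mm plate): yield φR_n = 1.0×0.6×250×6×462 = 415.8 kN; rupture φR_n = 0.75×0.6×400×6×462 = 499.0 kN; take 415.8 kN (yield).
Tension yield (gross): A_g = 196×6 = 1176 mm². φR_n = 0.90 × 250 × 1176 = 264.6 kN.
Governing: min(720.2, 415.8, 264.6) = 264.6 kN → gross-section yield.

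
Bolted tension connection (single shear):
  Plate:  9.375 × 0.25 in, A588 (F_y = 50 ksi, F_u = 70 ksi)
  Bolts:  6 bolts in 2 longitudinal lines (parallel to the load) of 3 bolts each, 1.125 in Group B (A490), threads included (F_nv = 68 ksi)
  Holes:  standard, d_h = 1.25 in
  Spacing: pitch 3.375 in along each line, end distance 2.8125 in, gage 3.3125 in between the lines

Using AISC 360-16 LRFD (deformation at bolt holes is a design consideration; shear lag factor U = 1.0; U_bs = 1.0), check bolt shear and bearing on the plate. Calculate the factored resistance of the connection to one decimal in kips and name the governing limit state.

202.8 kips (bearing governs)

Bolt shear: A_b = π(1.125)²/4 = 0.99402 in². φR_n = 0.75 × 68 × 0.99402 × 6 × 1 = 304.2 kips.
Bearing (0.25 in plate, F_u = 70 ksi): end bolts L_c = 2.8125 − 1.25/2 = 2.1875, R_n = min(1.2×2.1875×0.25×70, 2.4×1.125×0.25×70) = 45.938 kips/bolt; interior L_c = 3.375 − 1.25 = 2.125, R_n = 44.625 kips/bolt. φR_n = 0.75 × (2×45.938 + 4×44.625) = 202.8 kips.
Governing: min(304.2, 202.8) = 202.8 kips → bearing.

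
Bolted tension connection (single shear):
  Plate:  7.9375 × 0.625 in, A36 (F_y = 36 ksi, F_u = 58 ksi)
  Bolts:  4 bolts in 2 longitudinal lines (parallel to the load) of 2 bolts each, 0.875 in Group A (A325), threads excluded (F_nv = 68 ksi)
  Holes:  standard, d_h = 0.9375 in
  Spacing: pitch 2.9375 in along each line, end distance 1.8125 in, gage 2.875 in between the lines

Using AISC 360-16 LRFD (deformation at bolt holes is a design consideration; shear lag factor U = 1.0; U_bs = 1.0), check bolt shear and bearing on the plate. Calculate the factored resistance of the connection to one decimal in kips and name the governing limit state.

122.7 kips (bolt shear governs)

Bolt shear: A_b = π(0.875)²/4 = 0.60132 in². φR_n = 0.75 × 68 × 0.60132 × 4 × 1 = 122.7 kips.
Bearing (0.625 in plate, F_u = 58 ksi): end bolts L_c = 1.8125 − 0.9375/2 = 1.34375, R_n = min(1.2×1.34375×0.625×58, 2.4×0.875×0.625×58) = 58.453 kips/bolt; interior L_c = 2.9375 − 0.9375 = 2, R_n = 76.125 kips/bolt. φR_n = 0.75 × (2×58.453 + 2×76.125) = 201.9 kips.
Governing: min(122.7, 201.9) = 122.7 kips → bolt shear.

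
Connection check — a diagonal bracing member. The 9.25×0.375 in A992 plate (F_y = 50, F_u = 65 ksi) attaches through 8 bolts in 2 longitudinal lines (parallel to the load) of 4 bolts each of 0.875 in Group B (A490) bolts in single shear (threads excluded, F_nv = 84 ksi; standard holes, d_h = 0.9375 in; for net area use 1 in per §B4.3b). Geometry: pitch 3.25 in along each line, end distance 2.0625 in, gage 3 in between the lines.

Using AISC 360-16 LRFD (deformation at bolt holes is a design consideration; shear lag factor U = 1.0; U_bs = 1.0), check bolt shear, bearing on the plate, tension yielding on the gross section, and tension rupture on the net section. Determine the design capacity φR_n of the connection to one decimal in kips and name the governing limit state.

132.5 kips (net-section rupture governs)

Bolt shear: A_b = π(0.875)²/4 = 0.60132 in². φR_n = 0.75 × 84 × 0.60132 × 8 × 1 = 303.1 kips.
Bearing (0.375 in plate, F_u = 65 ksi): end bolts L_c = 2.0625 − 0.9375/2 = 1.59375, R_n = min(1.2×1.59375×0.375×65, 2.4×0.875×0.375×65) = 46.617 kips/bolt; interior L_c = 3.25 − 0.9375 = 2.3125, R_n = 51.188 kips/bolt. φR_n = 0.75 × (2×46.617 + 6×51.188) = 300.3 kips.
Tension yield (gross): A_g = 9.25×0.375 = 3.4688 in². φR_n = 0.90 × 50 × 3.4688 = 156.1 kips.
Tension rupture (net): A_n = (9.25 − 2×1)×0.375 = 2.7188 in² (U = 1.0, A_e = A_n). φR_n = 0.75 × 65 × 2.7188 = 132.5 kips.
Governing: min(303.1, 300.3, 156.1, 132.5) = 132.5 kips → net-section rupture.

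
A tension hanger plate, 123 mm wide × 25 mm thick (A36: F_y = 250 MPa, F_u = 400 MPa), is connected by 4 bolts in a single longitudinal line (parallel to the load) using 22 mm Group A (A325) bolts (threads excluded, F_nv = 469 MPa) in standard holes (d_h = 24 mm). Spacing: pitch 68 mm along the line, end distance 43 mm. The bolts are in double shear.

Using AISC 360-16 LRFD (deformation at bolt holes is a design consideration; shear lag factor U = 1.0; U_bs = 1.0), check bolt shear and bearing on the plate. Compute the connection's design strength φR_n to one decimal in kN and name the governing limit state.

Bolt shear: A_b = π(22)²/4 = 380.13 mm². φR_n = 0.75 × 469 × 380.13 × 4 × 2 = 1069.7 kN.
Bearing (25 mm plate, F_u = 400 MPa): end bolts L_c = 43 − 24/2 = 31, R_n = min(1.2×31×25×400, 2.4×22×25×400) = 372 kN/bolt; interior L_c = 68 − 24 = 44, R_n = 528 kN/bolt. φR_n = 0.75 × (1×372 + 3×528) = 1467.0 kN.
Governing: min(1069.7, 1467.0) = 1069.7 kN → bolt shear.

1069.7 kN (bolt shear governs)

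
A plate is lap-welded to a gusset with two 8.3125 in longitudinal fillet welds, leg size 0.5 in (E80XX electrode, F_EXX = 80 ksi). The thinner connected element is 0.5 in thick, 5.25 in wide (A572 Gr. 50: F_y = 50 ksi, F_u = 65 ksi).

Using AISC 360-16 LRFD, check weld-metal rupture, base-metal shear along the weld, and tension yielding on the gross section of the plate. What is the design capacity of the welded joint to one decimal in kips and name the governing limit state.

Weld metal: throat = 0.707×0.5 = 0.3535 in, L = 2×8.3125 = 16.625 in. φR_n = 0.75 × 0.6 × 80 × 0.3535 × 16.625 = 211.6 kips.
Base metal shear (0.5 in plate): yield φR_n = 1.0×0.6×50×0.5×16.625 = 249.4 kips; rupture φR_n = 0.75×0.6×65×0.5×16.625 = 243.1 kips; take 243.1 kips (rupture).
Tension yield (gross): A_g = 5.25×0.5 = 2.625 in². φR_n = 0.90 × 50 × 2.625 = 118.1 kips.
Governing: min(211.6, 243.1, 118.1) = 118.1 kips → gross-section yield.

118.1 kips (gross-section yield governs)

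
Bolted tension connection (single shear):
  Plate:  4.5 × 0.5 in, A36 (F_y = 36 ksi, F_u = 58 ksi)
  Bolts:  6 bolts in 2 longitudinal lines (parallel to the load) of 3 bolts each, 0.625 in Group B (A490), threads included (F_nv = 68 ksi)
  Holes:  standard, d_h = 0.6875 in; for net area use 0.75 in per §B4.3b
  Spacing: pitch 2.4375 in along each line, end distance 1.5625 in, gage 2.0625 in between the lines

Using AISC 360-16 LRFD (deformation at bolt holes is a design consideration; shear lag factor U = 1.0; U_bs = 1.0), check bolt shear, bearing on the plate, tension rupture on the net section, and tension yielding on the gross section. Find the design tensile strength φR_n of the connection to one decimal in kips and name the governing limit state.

65.3 kips (net-section rupture governs)

Bolt shear: A_b = π(0.625)²/4 = 0.3068 in². φR_n = 0.75 × 68 × 0.3068 × 6 × 1 = 93.9 kips.
Bearing (0.5 in plate, F_u = 58 ksi): end bolts L_c = 1.5625 − 0.6875/2 = 1.21875, R_n = min(1.2×1.21875×0.5×58, 2.4×0.625×0.5×58) = 42.413 kips/bolt; interior L_c = 2.4375 − 0.6875 = 1.75, R_n = 43.5 kips/bolt. φR_n = 0.75 × (2×42.413 + 4×43.5) = 194.1 kips.
Tension rupture (net): A_n = (4.5 − 2×0.75)×0.5 = 1.5 in² (U = 1.0, A_e = A_n). φR_n = 0.75 × 58 × 1.5 = 65.3 kips.
Tension yield (gross): A_g = 4.5×0.5 = 2.25 in². φR_n = 0.90 × 36 × 2.25 = 72.9 kips.
Governing: min(93.9, 194.1, 65.3, 72.9) = 65.3 kips → net-section rupture.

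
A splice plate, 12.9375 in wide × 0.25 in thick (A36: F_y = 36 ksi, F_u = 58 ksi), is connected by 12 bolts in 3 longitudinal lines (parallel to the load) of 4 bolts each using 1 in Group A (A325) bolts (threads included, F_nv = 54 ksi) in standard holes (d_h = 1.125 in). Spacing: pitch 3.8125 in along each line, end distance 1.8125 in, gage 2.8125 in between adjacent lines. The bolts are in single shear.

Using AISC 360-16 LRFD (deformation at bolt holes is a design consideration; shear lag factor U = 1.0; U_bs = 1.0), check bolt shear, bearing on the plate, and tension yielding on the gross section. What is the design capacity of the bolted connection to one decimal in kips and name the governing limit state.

104.8 kips (gross-section yield governs)

Bolt shear: A_b = π(1)²/4 = 0.7854 in². φR_n = 0.75 × 54 × 0.7854 × 12 × 1 = 381.7 kips.
Bearing (0.25 in plate, F_u = 58 ksi): end bolts L_c = 1.8125 − 1.125/2 = 1.25, R_n = min(1.2×1.25×0.25×58, 2.4×1×0.25×58) = 21.75 kips/bolt; interior L_c = 3.8125 − 1.125 = 2.6875, R_n = 34.8 kips/bolt. φR_n = 0.75 × (3×21.75 + 9×34.8) = 283.8 kips.
Tension yield (gross): A_g = 12.9375×0.25 = 3.2344 in². φR_n = 0.90 × 36 × 3.2344 = 104.8 kips.
Governing: min(381.7, 283.8, 104.8) = 104.8 kips → gross-section yield.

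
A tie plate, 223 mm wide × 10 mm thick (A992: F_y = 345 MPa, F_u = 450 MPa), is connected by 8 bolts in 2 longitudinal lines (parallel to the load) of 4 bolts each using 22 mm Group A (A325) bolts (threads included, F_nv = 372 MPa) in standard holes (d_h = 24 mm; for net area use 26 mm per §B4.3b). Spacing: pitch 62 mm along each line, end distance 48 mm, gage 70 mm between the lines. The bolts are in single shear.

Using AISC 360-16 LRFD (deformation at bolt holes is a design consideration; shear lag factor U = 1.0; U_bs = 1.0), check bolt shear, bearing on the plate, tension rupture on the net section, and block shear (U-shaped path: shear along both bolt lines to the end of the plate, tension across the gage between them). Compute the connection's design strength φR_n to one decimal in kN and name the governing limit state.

577.1 kN (net-section rupture governs)

Bolt shear: A_b = π(22)²/4 = 380.13 mm². φR_n = 0.75 × 372 × 380.13 × 8 × 1 = 848.5 kN.
Bearing (10 mm plate, F_u = 450 MPa): end bolts L_c = 48 − 24/2 = 36, R_n = min(1.2×36×10×450, 2.4×22×10×450) = 194.4 kN/bolt; interior L_c = 62 − 24 = 38, R_n = 205.2 kN/bolt. φR_n = 0.75 × (2×194.4 + 6×205.2) = 1215.0 kN.
Tension rupture (net): A_n = (223 − 2×26)×10 = 1710 mm² (U = 1.0, A_e = A_n). φR_n = 0.75 × 450 × 1710 = 577.1 kN.
Block shear: shear path 2×[48+3×62] = 2×234 mm, A_gv = 4680, A_nv = 2×(234 − 3.5×26)×10 = 2860 mm²; tension across gage: (70 − 1×26)×10 = 440 mm². R_n = min(0.6×450×2860, 0.6×345×4680) + 1.0×450×440 = min(772.2, 968.76) + 198 = 970.2 kN. φR_n = 0.75 × 970.2 = 727.7 kN.
Governing: min(848.5, 1215.0, 577.1, 727.7) = 577.1 kN → net-section rupture.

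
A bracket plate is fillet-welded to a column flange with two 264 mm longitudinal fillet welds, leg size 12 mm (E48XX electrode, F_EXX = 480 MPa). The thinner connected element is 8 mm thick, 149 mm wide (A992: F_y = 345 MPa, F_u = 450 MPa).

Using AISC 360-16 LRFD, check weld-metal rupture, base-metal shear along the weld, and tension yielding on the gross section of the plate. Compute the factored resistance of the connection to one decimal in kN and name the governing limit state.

370.1 kN (gross-section yield governs)

Weld metal: throat = 0.707×12 = 8.484 mm, L = 2×264 = 528 mm. φR_n = 0.75 × 0.6 × 480 × 8.484 × 528 = 967.6 kN.
Base metal shear (8 mm plate): yield φR_n = 1.0×0.6×345×8×528 = 874.4 kN; rupture φR_n = 0.75×0.6×450×8×528 = 855.4 kN; take 855.4 kN (rupture).
Tension yield (gross): A_g = 149×8 = 1192 mm². φR_n = 0.90 × 345 × 1192 = 370.1 kN.
Governing: min(967.6, 855.4, 370.1) = 370.1 kN → gross-section yield.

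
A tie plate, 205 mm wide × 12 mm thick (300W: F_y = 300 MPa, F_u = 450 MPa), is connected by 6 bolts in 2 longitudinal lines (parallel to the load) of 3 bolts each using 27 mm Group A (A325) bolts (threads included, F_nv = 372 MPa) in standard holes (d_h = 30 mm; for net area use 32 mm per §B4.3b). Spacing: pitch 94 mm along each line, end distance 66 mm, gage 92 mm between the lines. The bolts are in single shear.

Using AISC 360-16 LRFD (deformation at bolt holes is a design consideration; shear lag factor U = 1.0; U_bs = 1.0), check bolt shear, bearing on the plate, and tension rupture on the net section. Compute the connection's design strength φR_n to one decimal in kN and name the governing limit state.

571.1 kN (net-section rupture governs)

Bolt shear: A_b = π(27)²/4 = 572.56 mm². φR_n = 0.75 × 372 × 572.56 × 6 × 1 = 958.5 kN.
Bearing (12 mm plate, F_u = 450 MPa): end bolts L_c = 66 − 30/2 = 51, R_n = min(1.2×51×12×450, 2.4×27×12×450) = 330.48 kN/bolt; interior L_c = 94 − 30 = 64, R_n = 349.92 kN/bolt. φR_n = 0.75 × (2×330.48 + 4×349.92) = 1545.5 kN.
Tension rupture (net): A_n = (205 − 2×32)×12 = 1692 mm² (U = 1.0, A_e = A_n). φR_n = 0.75 × 450 × 1692 = 571.1 kN.
Governing: min(958.5, 1545.5, 571.1) = 571.1 kN → net-section rupture.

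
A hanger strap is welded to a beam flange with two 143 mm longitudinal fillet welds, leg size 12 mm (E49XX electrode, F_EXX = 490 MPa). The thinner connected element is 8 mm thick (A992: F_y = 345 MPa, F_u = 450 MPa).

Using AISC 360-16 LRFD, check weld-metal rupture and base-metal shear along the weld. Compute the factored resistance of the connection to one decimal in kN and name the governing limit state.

463.3 kN (base-metal shear governs)

Weld metal: throat = 0.707×12 = 8.484 mm, L = 2×143 = 286 mm. φR_n = 0.75 × 0.6 × 490 × 8.484 × 286 = 535.0 kN.
Base metal shear (8 mm plate): yield φR_n = 1.0×0.6×345×8×286 = 473.6 kN; rupture φR_n = 0.75×0.6×450×8×286 = 463.3 kN; take 463.3 kN (rupture).
Governing: min(535.0, 463.3) = 463.3 kN → base-metal shear.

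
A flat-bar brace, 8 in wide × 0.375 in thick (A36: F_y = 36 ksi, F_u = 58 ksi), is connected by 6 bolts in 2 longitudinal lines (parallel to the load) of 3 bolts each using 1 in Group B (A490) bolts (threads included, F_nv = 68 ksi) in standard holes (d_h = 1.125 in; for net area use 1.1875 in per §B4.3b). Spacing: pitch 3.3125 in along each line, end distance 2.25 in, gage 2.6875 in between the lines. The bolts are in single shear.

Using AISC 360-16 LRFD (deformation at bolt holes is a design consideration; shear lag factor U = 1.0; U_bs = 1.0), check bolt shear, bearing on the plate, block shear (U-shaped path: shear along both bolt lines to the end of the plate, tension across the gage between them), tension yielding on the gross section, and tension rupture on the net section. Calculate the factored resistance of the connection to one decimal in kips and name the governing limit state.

Bolt shear: A_b = π(1)²/4 = 0.7854 in². φR_n = 0.75 × 68 × 0.7854 × 6 × 1 = 240.3 kips.
Bearing (0.375 in plate, F_u = 58 ksi): end bolts L_c = 2.25 − 1.125/2 = 1.6875, R_n = min(1.2×1.6875×0.375×58, 2.4×1×0.375×58) = 44.044 kips/bolt; interior L_c = 3.3125 − 1.125 = 2.1875, R_n = 52.2 kips/bolt. φR_n = 0.75 × (2×44.044 + 4×52.2) = 222.7 kips.
Block shear: shear path 2×[2.25+2×3.3125] = 2×8.875 in, A_gv = 6.6563, A_nv = 2×(8.875 − 2.5×1.1875)×0.375 = 4.4297 in²; tension across gage: (2.6875 − 1×1.1875)×0.375 = 0.5625 in². R_n = min(0.6×58×4.4297, 0.6×36×6.6563) + 1.0×58×0.5625 = min(154.15, 143.78) + 32.625 = 176.41 kips. φR_n = 0.75 × 176.41 = 132.3 kips.
Tension yield (gross): A_g = 8×0.375 = 3 in². φR_n = 0.90 × 36 × 3 = 97.2 kips.
Tension rupture (net): A_n = (8 − 2×1.1875)×0.375 = 2.1094 in² (U = 1.0, A_e = A_n). φR_n = 0.75 × 58 × 2.1094 = 91.8 kips.
Governing: min(240.3, 222.7, 132.3, 97.2, 91.8) = 91.8 kips → net-section rupture.

91.8 kips (net-section rupture governs)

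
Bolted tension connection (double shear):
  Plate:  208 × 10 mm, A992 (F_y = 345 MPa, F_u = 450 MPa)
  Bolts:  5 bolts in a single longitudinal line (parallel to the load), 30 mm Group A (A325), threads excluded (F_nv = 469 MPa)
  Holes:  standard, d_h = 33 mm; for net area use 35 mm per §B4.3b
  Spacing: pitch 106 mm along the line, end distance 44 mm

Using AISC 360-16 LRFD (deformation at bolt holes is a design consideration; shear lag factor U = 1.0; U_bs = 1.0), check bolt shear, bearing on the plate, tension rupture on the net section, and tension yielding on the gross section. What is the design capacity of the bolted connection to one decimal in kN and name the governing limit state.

583.9 kN (net-section rupture governs)

Bolt shear: A_b = π(30)²/4 = 706.86 mm². φR_n = 0.75 × 469 × 706.86 × 5 × 2 = 2486.4 kN.
Bearing (10 mm plate, F_u = 450 MPa): end bolts L_c = 44 − 33/2 = 27.5, R_n = min(1.2×27.5×10×450, 2.4×30×10×450) = 148.5 kN/bolt; interior L_c = 106 − 33 = 73, R_n = 324 kN/bolt. φR_n = 0.75 × (1×148.5 + 4×324) = 1083.4 kN.
Tension rupture (net): A_n = (208 − 1×35)×10 = 1730 mm² (U = 1.0, A_e = A_n). φR_n = 0.75 × 450 × 1730 = 583.9 kN.
Tension yield (gross): A_g = 208×10 = 2080 mm². φR_n = 0.90 × 345 × 2080 = 645.8 kN.
Governing: min(2486.4, 1083.4, 583.9, 645.8) = 583.9 kN → net-section rupture.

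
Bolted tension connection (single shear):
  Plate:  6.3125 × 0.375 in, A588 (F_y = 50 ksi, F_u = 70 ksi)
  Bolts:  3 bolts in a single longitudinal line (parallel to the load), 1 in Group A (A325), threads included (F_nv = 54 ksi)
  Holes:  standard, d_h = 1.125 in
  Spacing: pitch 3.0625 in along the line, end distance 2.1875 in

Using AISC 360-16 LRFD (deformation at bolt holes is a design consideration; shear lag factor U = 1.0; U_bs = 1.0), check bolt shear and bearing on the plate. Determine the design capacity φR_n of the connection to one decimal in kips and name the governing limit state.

Bolt shear: A_b = π(1)²/4 = 0.7854 in². φR_n = 0.75 × 54 × 0.7854 × 3 × 1 = 95.4 kips.
Bearing (0.375 in plate, F_u = 70 ksi): end bolts L_c = 2.1875 − 1.125/2 = 1.625, R_n = min(1.2×1.625×0.375×70, 2.4×1×0.375×70) = 51.188 kips/bolt; interior L_c = 3.0625 − 1.125 = 1.9375, R_n = 61.031 kips/bolt. φR_n = 0.75 × (1×51.188 + 2×61.031) = 129.9 kips.
Governing: min(95.4, 129.9) = 95.4 kips → bolt shear.

95.4 kips (bolt shear governs)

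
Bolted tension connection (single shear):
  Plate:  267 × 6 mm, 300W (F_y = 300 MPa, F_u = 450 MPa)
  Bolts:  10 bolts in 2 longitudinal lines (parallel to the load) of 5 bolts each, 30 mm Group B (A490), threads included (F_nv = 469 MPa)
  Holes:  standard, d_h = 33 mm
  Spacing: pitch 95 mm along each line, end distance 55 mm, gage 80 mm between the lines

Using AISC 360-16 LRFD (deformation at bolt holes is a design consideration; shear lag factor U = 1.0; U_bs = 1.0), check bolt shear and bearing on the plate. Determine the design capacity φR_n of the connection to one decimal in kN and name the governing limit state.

1353.5 kN (bearing governs)

Bolt shear: A_b = π(30)²/4 = 706.86 mm². φR_n = 0.75 × 469 × 706.86 × 10 × 1 = 2486.4 kN.
Bearing (6 mm plate, F_u = 450 MPa): end bolts L_c = 55 − 33/2 = 38.5, R_n = min(1.2×38.5×6×450, 2.4×30×6×450) = 124.74 kN/bolt; interior L_c = 95 − 33 = 62, R_n = 194.4 kN/bolt. φR_n = 0.75 × (2×124.74 + 8×194.4) = 1353.5 kN.
Governing: min(2486.4, 1353.5) = 1353.5 kN → bearing.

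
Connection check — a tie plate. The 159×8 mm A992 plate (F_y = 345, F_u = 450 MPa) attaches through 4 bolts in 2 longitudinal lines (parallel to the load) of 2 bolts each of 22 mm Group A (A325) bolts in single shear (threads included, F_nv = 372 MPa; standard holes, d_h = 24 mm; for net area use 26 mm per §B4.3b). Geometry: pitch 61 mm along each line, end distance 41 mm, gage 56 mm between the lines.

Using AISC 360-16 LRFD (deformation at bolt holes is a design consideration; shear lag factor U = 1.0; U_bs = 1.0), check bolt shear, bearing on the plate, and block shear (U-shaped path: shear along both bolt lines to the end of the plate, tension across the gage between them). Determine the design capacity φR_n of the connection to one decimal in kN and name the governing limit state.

285.1 kN (block shear governs)

Bolt shear: A_b = π(22)²/4 = 380.13 mm². φR_n = 0.75 × 372 × 380.13 × 4 × 1 = 424.2 kN.
Bearing (8 mm plate, F_u = 450 MPa): end bolts L_c = 41 − 24/2 = 29, R_n = min(1.2×29×8×450, 2.4×22×8×450) = 125.28 kN/bolt; interior L_c = 61 − 24 = 37, R_n = 159.84 kN/bolt. φR_n = 0.75 × (2×125.28 + 2×159.84) = 427.7 kN.
Block shear: shear path 2×[41+1×61] = 2×102 mm, A_gv = 1632, A_nv = 2×(102 − 1.5×26)×8 = 1008 mm²; tension across gage: (56 − 1×26)×8 = 240 mm². R_n = min(0.6×450×1008, 0.6×345×1632) + 1.0×450×240 = min(272.16, 337.82) + 108 = 380.16 kN. φR_n = 0.75 × 380.16 = 285.1 kN.
Governing: min(424.2, 427.7, 285.1) = 285.1 kN → block shear.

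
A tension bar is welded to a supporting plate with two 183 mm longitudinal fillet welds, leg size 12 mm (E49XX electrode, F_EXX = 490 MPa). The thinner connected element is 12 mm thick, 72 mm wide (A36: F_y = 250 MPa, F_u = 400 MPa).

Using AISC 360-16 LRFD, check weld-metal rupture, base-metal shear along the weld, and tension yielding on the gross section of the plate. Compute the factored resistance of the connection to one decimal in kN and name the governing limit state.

Weld metal: throat = 0.707×12 = 8.484 mm, L = 2×183 = 366 mm. φR_n = 0.75 × 0.6 × 490 × 8.484 × 366 = 684.7 kN.
Base metal shear (12 mm plate): yield φR_n = 1.0×0.6×250×12×366 = 658.8 kN; rupture φR_n = 0.75×0.6×400×12×366 = 790.6 kN; take 658.8 kN (yield).
Tension yield (gross): A_g = 72×12 = 864 mm². φR_n = 0.90 × 250 × 864 = 194.4 kN.
Governing: min(684.7, 658.8, 194.4) = 194.4 kN → gross-section yield.

194.4 kN (gross-section yield governs)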